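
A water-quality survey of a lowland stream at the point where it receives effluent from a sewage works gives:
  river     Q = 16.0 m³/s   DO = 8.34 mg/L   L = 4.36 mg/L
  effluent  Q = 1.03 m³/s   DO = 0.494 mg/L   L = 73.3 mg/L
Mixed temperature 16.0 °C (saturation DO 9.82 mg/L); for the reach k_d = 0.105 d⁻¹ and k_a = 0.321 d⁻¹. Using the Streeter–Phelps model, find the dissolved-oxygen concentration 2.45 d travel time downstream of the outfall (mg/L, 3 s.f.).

DO ≈ 7.61 mg/L

Mixed DO = (16.0×8.34 + 1.03×0.494)/(16.0+1.03) = 133.9/17.03 = 7.865 mg/L.
Mixed L₀ = (16.0×4.36 + 1.03×73.3)/(17.03) = 145.3/17.03 = 8.530 mg/L.
Initial deficit D₀ = C_s − DO₀ = 9.82 − 7.865 = 1.955 mg/L.
D(2.45) = [0.105×8.530/(0.321−0.105)](e^(−0.105×2.45) − e^(−0.321×2.45)) + 1.955 e^(−0.321×2.45)
= 4.146 × (0.7732 − 0.4555) + 1.955 × 0.4555 = 2.208 mg/L.
DO = 9.82 − 2.208 = 7.612 mg/L.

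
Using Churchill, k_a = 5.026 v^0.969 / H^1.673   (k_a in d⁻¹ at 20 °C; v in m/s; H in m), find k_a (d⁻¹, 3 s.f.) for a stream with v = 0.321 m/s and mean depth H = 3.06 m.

k_a = 5.026 × 0.321^0.969 / 3.06^1.673 = 5.026 × 0.3325 / 6.495 = 0.2573 d⁻¹.

k_a ≈ 0.257 d⁻¹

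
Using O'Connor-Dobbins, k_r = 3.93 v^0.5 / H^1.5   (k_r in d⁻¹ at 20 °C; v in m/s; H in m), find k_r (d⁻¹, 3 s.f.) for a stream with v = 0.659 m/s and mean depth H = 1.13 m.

k_r ≈ 2.66 d⁻¹

k_r = 3.93 × 0.659^0.5 / 1.13^1.5 = 3.93 × 0.8118 / 1.201 = 2.656 d⁻¹.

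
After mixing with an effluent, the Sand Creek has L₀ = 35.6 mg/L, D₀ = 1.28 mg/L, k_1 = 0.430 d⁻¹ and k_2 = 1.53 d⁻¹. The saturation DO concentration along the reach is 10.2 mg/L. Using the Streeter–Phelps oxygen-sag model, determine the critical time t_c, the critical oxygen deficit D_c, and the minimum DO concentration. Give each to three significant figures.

t_c ≈ 1.07 d; D_c ≈ 6.33 mg/L; min DO ≈ 3.87 mg/L

With k_2/k_1 = 3.558 and 1 − D₀(k_2−k_1)/(k_1 L₀) = 0.9080,
t_c = ln(3.558 × 0.9080) / (1.53 − 0.430) = ln(3.231) / 1.100 = 1.173/1.100 = 1.066 d.
L(t_c) = L₀ e^(−k_1 t_c) = 35.6 × 0.6323 = 22.51 mg/L, and at the critical point k_2 D_c = k_1 L, so D_c = (0.430/1.53) × 22.51 = 6.326 mg/L.
Minimum DO = C_s − D_c = 10.2 − 6.326 = 3.874 mg/L.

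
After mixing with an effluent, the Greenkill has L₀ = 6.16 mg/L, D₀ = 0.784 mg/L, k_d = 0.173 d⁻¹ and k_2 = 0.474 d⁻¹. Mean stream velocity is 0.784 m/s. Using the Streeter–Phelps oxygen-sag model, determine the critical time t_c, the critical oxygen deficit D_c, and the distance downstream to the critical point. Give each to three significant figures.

t_c ≈ 2.52 d; D_c ≈ 1.45 mg/L; x_c ≈ 170 km

t_c = [1/(k_2−k_d)] ln[(k_2/k_d)(1 − D₀(k_2−k_d)/(k_d L₀))]
= [1/(0.474−0.173)] ln[(0.474/0.173)(1 − 0.784×0.3010/(0.173×6.16))]
= (1/0.3010) ln[2.740 × 0.7786] = 3.322 × ln(2.133) = 3.322 × 0.7576 = 2.517 d.
D_c = (k_d/k_2) L₀ e^(−k_d t_c) = (0.173/0.474) × 6.16 × e^(−0.173×2.517) = 0.3650 × 6.16 × 0.6470 = 1.455 mg/L.
x_c = v t_c = 0.784 m/s × 2.517 d × 86400 s/d = 170500 m ≈ 170 km.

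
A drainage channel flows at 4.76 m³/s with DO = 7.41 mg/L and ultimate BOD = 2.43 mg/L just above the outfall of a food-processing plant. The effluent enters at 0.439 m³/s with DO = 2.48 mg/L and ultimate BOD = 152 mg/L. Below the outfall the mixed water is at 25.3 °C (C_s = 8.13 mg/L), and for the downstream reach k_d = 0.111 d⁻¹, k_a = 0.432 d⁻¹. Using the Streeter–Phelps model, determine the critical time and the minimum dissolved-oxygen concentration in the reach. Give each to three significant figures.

Mixed DO = (4.76×7.41 + 0.439×2.48)/(4.76+0.439) = 36.36/5.199 = 6.994 mg/L.
Mixed L₀ = (4.76×2.43 + 0.439×152)/(5.199) = 78.29/5.199 = 15.06 mg/L.
Initial deficit D₀ = C_s − DO₀ = 8.13 − 6.994 = 1.136 mg/L.
t_c = (1/0.3210) ln[(0.432/0.111)(1 − 1.136×0.3210/(0.111×15.06))] = 3.115 × ln(3.043) = 3.466 d.
D_c = (0.111/0.432) × 15.06 × e^(−0.111×3.466) = 0.2569 × 15.06 × 0.6806 = 2.634 mg/L.
Minimum DO = 8.13 − 2.634 = 5.496 mg/L.

t_c ≈ 3.47 d; minimum DO ≈ 5.50 mg/L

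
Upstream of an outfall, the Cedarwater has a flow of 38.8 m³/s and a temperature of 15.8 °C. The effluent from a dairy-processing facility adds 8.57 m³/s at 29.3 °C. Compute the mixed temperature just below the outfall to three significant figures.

18.2 °C

Flow-weighted mixing: C = (Q_r C_r + Q_w C_w)/(Q_r + Q_w)
= (38.8×15.8 + 8.57×29.3)/(38.8 + 8.57) = 864.1/47.37 = 18.24 °C.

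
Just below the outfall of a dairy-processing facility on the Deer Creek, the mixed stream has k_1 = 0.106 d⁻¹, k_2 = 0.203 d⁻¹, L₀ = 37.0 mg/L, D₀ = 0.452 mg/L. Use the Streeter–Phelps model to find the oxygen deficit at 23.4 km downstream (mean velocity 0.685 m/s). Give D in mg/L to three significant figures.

D ≈ 1.88 mg/L

Travel time t = x/v = 23.4 km / (0.685 m/s) = 23400 m / 0.685 m/s = 34160 s = 0.3954 d.
k_1 L₀/(k_2−k_1) = 0.106×37.0/(0.203−0.106) = 3.922/0.09700 = 40.43 mg/L.
e^(−k_1 t) = e^(−0.106×0.3954) = 0.9590; e^(−k_2 t) = e^(−0.203×0.3954) = 0.9229.
D = 40.43 × (0.9590 − 0.9229) + 0.452 × 0.9229 = 1.459 + 0.4171 = 1.876 mg/L.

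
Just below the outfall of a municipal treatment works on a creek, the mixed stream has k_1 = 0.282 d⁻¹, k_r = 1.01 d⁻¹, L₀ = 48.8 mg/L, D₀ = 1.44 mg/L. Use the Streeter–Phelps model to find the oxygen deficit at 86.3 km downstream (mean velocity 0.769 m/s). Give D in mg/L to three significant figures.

Travel time t = x/v = 86.3 km / (0.769 m/s) = 86300 m / 0.769 m/s = 112200 s = 1.299 d.
k_1 L₀/(k_r−k_1) = 0.282×48.8/(1.01−0.282) = 13.76/0.7280 = 18.90 mg/L.
e^(−k_1 t) = e^(−0.282×1.299) = 0.6933; e^(−k_r t) = e^(−1.01×1.299) = 0.2693.
D = 18.90 × (0.6933 − 0.2693) + 1.44 × 0.2693 = 8.015 + 0.3878 = 8.403 mg/L.

D ≈ 8.40 mg/L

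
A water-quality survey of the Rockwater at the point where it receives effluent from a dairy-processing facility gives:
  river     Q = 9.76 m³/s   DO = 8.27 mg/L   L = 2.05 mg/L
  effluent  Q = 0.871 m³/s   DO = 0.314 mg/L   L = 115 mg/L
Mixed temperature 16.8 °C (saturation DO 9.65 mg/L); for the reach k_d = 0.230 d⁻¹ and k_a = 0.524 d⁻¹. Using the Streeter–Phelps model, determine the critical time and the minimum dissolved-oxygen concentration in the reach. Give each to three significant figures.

t_c ≈ 1.91 d; minimum DO ≈ 6.45 mg/L

Mixed DO = (9.76×8.27 + 0.871×0.314)/(9.76+0.871) = 80.99/10.63 = 7.618 mg/L.
Mixed L₀ = (9.76×2.05 + 0.871×115)/(10.63) = 120.2/10.63 = 11.30 mg/L.
Initial deficit D₀ = C_s − DO₀ = 9.65 − 7.618 = 2.032 mg/L.
t_c = (1/0.2940) ln[(0.524/0.230)(1 − 2.032×0.2940/(0.230×11.30))] = 3.401 × ln(1.755) = 1.913 d.
D_c = (0.230/0.524) × 11.30 × e^(−0.230×1.913) = 0.4389 × 11.30 × 0.6441 = 3.196 mg/L.
Minimum DO = 9.65 − 3.196 = 6.454 mg/L.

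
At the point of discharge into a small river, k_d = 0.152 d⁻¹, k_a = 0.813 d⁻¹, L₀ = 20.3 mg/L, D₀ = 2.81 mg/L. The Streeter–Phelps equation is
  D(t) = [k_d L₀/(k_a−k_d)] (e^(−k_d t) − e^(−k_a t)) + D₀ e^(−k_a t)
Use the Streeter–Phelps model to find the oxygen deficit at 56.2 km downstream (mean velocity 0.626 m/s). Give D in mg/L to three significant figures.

D ≈ 3.19 mg/L

Travel time t = x/v = 56.2 km / (0.626 m/s) = 56200 m / 0.626 m/s = 89780 s = 1.039 d.
k_d L₀/(k_a−k_d) = 0.152×20.3/(0.813−0.152) = 3.086/0.6610 = 4.668 mg/L.
e^(−k_d t) = e^(−0.152×1.039) = 0.8539; e^(−k_a t) = e^(−0.813×1.039) = 0.4297.
D = 4.668 × (0.8539 − 0.4297) + 2.81 × 0.4297 = 1.980 + 1.207 = 3.188 mg/L.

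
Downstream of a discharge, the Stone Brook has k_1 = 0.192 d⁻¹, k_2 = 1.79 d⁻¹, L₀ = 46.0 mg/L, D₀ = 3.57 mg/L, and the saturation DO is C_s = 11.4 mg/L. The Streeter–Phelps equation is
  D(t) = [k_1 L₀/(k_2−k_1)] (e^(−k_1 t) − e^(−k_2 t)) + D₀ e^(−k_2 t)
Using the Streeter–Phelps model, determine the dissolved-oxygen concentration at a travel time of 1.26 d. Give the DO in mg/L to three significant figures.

k_1 L₀/(k_2−k_1) = 0.192×46.0/(1.79−0.192) = 8.832/1.598 = 5.527 mg/L.
e^(−k_1 t) = e^(−0.192×1.260) = 0.7851; e^(−k_2 t) = e^(−1.79×1.260) = 0.1048.
D = 5.527 × (0.7851 − 0.1048) + 3.57 × 0.1048 = 3.760 + 0.3742 = 4.134 mg/L.
DO = C_s − D = 11.4 − 4.134 = 7.266 mg/L.

DO ≈ 7.27 mg/L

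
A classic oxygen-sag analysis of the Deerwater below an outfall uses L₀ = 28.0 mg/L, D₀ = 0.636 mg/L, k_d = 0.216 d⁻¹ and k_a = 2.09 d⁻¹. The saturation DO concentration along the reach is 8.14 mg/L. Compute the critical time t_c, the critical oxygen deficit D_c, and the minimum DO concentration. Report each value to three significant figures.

t_c ≈ 1.09 d; D_c ≈ 2.28 mg/L; min DO ≈ 5.86 mg/L

t_c = [1/(k_a−k_d)] ln[(k_a/k_d)(1 − D₀(k_a−k_d)/(k_d L₀))]
= [1/(2.09−0.216)] ln[(2.09/0.216)(1 − 0.636×1.874/(0.216×28.0))]
= (1/1.874) ln[9.676 × 0.8029] = 0.5336 × ln(7.769) = 0.5336 × 2.050 = 1.094 d.
D_c = (k_d/k_a) L₀ e^(−k_d t_c) = (0.216/2.09) × 28.0 × e^(−0.216×1.094) = 0.1033 × 28.0 × 0.7895 = 2.285 mg/L.
Minimum DO = C_s − D_c = 8.14 − 2.285 = 5.855 mg/L.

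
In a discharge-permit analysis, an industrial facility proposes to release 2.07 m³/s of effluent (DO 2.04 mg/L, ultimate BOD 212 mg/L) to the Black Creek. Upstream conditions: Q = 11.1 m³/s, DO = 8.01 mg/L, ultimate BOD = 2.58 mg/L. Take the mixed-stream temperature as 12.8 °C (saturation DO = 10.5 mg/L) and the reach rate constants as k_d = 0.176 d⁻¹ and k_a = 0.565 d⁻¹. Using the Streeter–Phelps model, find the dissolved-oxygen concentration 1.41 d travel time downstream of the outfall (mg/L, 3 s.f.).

Mixed DO = (11.1×8.01 + 2.07×2.04)/(11.1+2.07) = 93.13/13.17 = 7.072 mg/L.
Mixed L₀ = (11.1×2.58 + 2.07×212)/(13.17) = 467.5/13.17 = 35.50 mg/L.
Initial deficit D₀ = C_s − DO₀ = 10.5 − 7.072 = 3.428 mg/L.
D(1.41) = [0.176×35.50/(0.565−0.176)](e^(−0.176×1.41) − e^(−0.565×1.41)) + 3.428 e^(−0.565×1.41)
= 16.06 × (0.7802 − 0.4508) + 3.428 × 0.4508 = 6.836 mg/L.
DO = 10.5 − 6.836 = 3.664 mg/L.

DO ≈ 3.66 mg/L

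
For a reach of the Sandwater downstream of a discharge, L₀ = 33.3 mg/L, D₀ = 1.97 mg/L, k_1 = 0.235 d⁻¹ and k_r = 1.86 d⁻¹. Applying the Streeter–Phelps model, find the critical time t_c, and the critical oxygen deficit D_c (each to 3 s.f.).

t_c = [1/(k_r−k_1)] ln[(k_r/k_1)(1 − D₀(k_r−k_1)/(k_1 L₀))]
= [1/(1.86−0.235)] ln[(1.86/0.235)(1 − 1.97×1.625/(0.235×33.3))]
= (1/1.625) ln[7.915 × 0.5909] = 0.6154 × ln(4.677) = 0.6154 × 1.543 = 0.9493 d.
D_c = (k_1/k_r) L₀ e^(−k_1 t_c) = (0.235/1.86) × 33.3 × e^(−0.235×0.9493) = 0.1263 × 33.3 × 0.8000 = 3.366 mg/L.

t_c ≈ 0.949 d; D_c ≈ 3.37 mg/L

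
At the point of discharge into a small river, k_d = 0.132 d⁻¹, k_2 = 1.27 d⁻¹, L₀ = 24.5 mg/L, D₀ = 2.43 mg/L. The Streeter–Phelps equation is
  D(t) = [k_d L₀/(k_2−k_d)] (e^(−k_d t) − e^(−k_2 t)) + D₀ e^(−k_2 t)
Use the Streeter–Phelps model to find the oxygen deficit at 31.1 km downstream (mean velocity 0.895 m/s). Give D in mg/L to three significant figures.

D ≈ 2.45 mg/L

Travel time t = x/v = 31.1 km / (0.895 m/s) = 31100 m / 0.895 m/s = 34750 s = 0.4022 d.
k_d L₀/(k_2−k_d) = 0.132×24.5/(1.27−0.132) = 3.234/1.138 = 2.842 mg/L.
e^(−k_d t) = e^(−0.132×0.4022) = 0.9483; e^(−k_2 t) = e^(−1.27×0.4022) = 0.6000.
D = 2.842 × (0.9483 − 0.6000) + 2.43 × 0.6000 = 0.9897 + 1.458 = 2.448 mg/L.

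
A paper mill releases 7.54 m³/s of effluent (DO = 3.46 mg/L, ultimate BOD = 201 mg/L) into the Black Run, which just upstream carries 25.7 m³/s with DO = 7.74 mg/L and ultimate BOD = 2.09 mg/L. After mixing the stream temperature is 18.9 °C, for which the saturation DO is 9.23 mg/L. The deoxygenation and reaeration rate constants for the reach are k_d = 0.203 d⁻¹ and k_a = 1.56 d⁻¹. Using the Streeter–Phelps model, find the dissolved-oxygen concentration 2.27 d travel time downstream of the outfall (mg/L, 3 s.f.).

DO ≈ 4.91 mg/L

Mixed DO = (25.7×7.74 + 7.54×3.46)/(25.7+7.54) = 225.0/33.24 = 6.769 mg/L.
Mixed L₀ = (25.7×2.09 + 7.54×201)/(33.24) = 1569/33.24 = 47.21 mg/L.
Initial deficit D₀ = C_s − DO₀ = 9.23 − 6.769 = 2.461 mg/L.
D(2.27) = [0.203×47.21/(1.56−0.203)](e^(−0.203×2.27) − e^(−1.56×2.27)) + 2.461 e^(−1.56×2.27)
= 7.062 × (0.6308 − 0.02898) + 2.461 × 0.02898 = 4.321 mg/L.
DO = 9.23 − 4.321 = 4.909 mg/L.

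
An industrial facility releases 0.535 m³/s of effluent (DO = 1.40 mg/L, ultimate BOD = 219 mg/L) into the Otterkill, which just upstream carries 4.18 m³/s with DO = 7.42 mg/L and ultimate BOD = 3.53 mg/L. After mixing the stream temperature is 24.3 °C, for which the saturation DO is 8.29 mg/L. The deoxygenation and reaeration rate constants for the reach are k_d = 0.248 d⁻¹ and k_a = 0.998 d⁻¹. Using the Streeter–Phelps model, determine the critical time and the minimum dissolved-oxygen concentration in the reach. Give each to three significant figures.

t_c ≈ 1.61 d; minimum DO ≈ 3.63 mg/L

Mixed DO = (4.18×7.42 + 0.535×1.40)/(4.18+0.535) = 31.76/4.715 = 6.737 mg/L.
Mixed L₀ = (4.18×3.53 + 0.535×219)/(4.715) = 131.9/4.715 = 27.98 mg/L.
Initial deficit D₀ = C_s − DO₀ = 8.29 − 6.737 = 1.553 mg/L.
t_c = (1/0.7500) ln[(0.998/0.248)(1 − 1.553×0.7500/(0.248×27.98))] = 1.333 × ln(3.349) = 1.611 d.
D_c = (0.248/0.998) × 27.98 × e^(−0.248×1.611) = 0.2485 × 27.98 × 0.6706 = 4.662 mg/L.
Minimum DO = 8.29 − 4.662 = 3.628 mg/L.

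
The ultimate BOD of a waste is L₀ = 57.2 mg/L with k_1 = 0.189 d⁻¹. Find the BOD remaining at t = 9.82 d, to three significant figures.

L ≈ 8.94 mg/L

L_t = L₀ e^(−k_1 t) = 57.2 × e^(−0.189×9.82) = 57.2 × 0.1563 = 8.940 mg/L.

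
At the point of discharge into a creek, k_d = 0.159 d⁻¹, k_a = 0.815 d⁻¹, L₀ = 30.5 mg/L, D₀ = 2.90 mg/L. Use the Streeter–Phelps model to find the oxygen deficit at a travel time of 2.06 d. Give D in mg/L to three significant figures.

D ≈ 4.49 mg/L

k_d L₀/(k_a−k_d) = 0.159×30.5/(0.815−0.159) = 4.849/0.6560 = 7.393 mg/L.
e^(−k_d t) = e^(−0.159×2.060) = 0.7207; e^(−k_a t) = e^(−0.815×2.060) = 0.1866.
D = 7.393 × (0.7207 − 0.1866) + 2.90 × 0.1866 = 3.948 + 0.5411 = 4.490 mg/L.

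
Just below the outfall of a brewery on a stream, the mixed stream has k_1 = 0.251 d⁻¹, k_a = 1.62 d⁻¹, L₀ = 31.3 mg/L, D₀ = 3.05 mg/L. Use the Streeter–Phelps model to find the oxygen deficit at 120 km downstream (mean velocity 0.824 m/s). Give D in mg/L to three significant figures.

D ≈ 3.58 mg/L

Travel time t = x/v = 120 km / (0.824 m/s) = 120000 m / 0.824 m/s = 145600 s = 1.686 d.
k_1 L₀/(k_a−k_1) = 0.251×31.3/(1.62−0.251) = 7.856/1.369 = 5.739 mg/L.
e^(−k_1 t) = e^(−0.251×1.686) = 0.6550; e^(−k_a t) = e^(−1.62×1.686) = 0.06518.
D = 5.739 × (0.6550 − 0.06518) + 3.05 × 0.06518 = 3.385 + 0.1988 = 3.584 mg/L.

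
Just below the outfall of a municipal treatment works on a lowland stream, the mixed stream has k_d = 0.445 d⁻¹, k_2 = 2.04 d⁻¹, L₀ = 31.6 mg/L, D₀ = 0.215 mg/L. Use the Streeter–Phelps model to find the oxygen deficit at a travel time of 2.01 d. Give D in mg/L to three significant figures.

D ≈ 3.46 mg/L

k_d L₀/(k_2−k_d) = 0.445×31.6/(2.04−0.445) = 14.06/1.595 = 8.816 mg/L.
e^(−k_d t) = e^(−0.445×2.010) = 0.4088; e^(−k_2 t) = e^(−2.04×2.010) = 0.01657.
D = 8.816 × (0.4088 − 0.01657) + 0.215 × 0.01657 = 3.458 + 0.003562 = 3.462 mg/L.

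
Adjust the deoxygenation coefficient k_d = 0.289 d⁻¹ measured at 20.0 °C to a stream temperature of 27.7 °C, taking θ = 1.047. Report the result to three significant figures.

k_d ≈ 0.412 d⁻¹

k_d(T₂) = k_d(T₁) · θ^(T₂−T₁) = 0.289 × 1.047^(27.7−20.0)
= 0.289 × 1.047^7.70 = 0.289 × 1.424 = 0.4116 d⁻¹.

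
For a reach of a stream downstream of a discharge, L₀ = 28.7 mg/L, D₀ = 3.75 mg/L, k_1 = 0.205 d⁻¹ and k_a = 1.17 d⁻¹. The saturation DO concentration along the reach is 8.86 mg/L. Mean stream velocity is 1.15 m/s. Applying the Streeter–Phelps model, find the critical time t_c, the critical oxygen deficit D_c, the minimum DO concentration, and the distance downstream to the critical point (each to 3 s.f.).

t_c ≈ 0.816 d; D_c ≈ 4.25 mg/L; min DO ≈ 4.61 mg/L; x_c ≈ 81.0 km

At the critical point dD/dt = 0, so k_1 L₀ e^(−k_1 t) = k_a D. Substituting D(t) from the Streeter–Phelps equation and solving for t gives
t_c = ln[(k_a/k_1)(1 − D₀(k_a−k_1)/(k_1 L₀))] / (k_a−k_1).
Here k_a−k_1 = 0.9650 d⁻¹ and 1 − D₀(k_a−k_1)/(k_1 L₀) = 1 − 3.75×0.9650/(0.205×28.7) = 0.3849, so
t_c = ln(5.707 × 0.3849) / 0.9650 = 0.7871 / 0.9650 = 0.8156 d.
L(t_c) = L₀ e^(−k_1 t_c) = 28.7 × 0.8460 = 24.28 mg/L, and at the critical point k_a D_c = k_1 L, so D_c = (0.205/1.17) × 24.28 = 4.254 mg/L.
Minimum DO = C_s − D_c = 8.86 − 4.254 = 4.606 mg/L.
x_c = v t_c = 1.15 m/s × 0.8156 d × 86400 s/d = 81040 m ≈ 81.0 km.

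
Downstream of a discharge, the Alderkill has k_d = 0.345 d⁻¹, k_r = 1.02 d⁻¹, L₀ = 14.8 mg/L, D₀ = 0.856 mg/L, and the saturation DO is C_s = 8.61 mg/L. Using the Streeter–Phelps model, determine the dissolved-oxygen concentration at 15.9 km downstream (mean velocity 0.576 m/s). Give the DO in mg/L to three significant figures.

Travel time t = x/v = 15.9 km / (0.576 m/s) = 15900 m / 0.576 m/s = 27600 s = 0.3195 d.
k_d L₀/(k_r−k_d) = 0.345×14.8/(1.02−0.345) = 5.106/0.6750 = 7.564 mg/L.
e^(−k_d t) = e^(−0.345×0.3195) = 0.8956; e^(−k_r t) = e^(−1.02×0.3195) = 0.7219.
D = 7.564 × (0.8956 − 0.7219) + 0.856 × 0.7219 = 1.314 + 0.6179 = 1.932 mg/L.
DO = C_s − D = 8.61 − 1.932 = 6.678 mg/L.

DO ≈ 6.68 mg/L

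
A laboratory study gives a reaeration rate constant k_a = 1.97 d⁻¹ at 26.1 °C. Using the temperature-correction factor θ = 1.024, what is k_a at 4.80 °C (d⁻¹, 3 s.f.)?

k_a ≈ 1.19 d⁻¹

k_a(T₂) = k_a(T₁) · θ^(T₂−T₁) = 1.97 × 1.024^(4.80−26.1)
= 1.97 × 1.024^-21.3 = 1.97 × 0.6034 = 1.189 d⁻¹.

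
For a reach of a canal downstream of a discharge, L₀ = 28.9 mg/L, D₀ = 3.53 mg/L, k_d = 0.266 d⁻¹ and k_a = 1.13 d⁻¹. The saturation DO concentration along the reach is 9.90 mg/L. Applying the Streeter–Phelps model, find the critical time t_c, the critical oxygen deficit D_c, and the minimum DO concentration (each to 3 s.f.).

t_c ≈ 1.09 d; D_c ≈ 5.09 mg/L; min DO ≈ 4.81 mg/L

t_c = [1/(k_a−k_d)] ln[(k_a/k_d)(1 − D₀(k_a−k_d)/(k_d L₀))]
= [1/(1.13−0.266)] ln[(1.13/0.266)(1 − 3.53×0.8640/(0.266×28.9))]
= (1/0.8640) ln[4.248 × 0.6033] = 1.157 × ln(2.563) = 1.157 × 0.9411 = 1.089 d.
D_c = (k_d/k_a) L₀ e^(−k_d t_c) = (0.266/1.13) × 28.9 × e^(−0.266×1.089) = 0.2354 × 28.9 × 0.7485 = 5.092 mg/L.
Minimum DO = C_s − D_c = 9.90 − 5.092 = 4.808 mg/L.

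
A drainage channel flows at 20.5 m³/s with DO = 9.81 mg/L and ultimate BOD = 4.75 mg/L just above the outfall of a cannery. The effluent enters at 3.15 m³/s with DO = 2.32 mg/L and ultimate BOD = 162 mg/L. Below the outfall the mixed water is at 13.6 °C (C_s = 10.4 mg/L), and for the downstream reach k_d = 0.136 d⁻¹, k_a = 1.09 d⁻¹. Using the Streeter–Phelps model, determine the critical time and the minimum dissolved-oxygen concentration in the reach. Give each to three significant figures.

t_c ≈ 1.59 d; minimum DO ≈ 7.82 mg/L

Mixed DO = (20.5×9.81 + 3.15×2.32)/(20.5+3.15) = 208.4/23.65 = 8.812 mg/L.
Mixed L₀ = (20.5×4.75 + 3.15×162)/(23.65) = 607.7/23.65 = 25.69 mg/L.
Initial deficit D₀ = C_s − DO₀ = 10.4 − 8.812 = 1.588 mg/L.
t_c = (1/0.9540) ln[(1.09/0.136)(1 − 1.588×0.9540/(0.136×25.69))] = 1.048 × ln(4.541) = 1.586 d.
D_c = (0.136/1.09) × 25.69 × e^(−0.136×1.586) = 0.1248 × 25.69 × 0.8060 = 2.584 mg/L.
Minimum DO = 10.4 − 2.584 = 7.816 mg/L.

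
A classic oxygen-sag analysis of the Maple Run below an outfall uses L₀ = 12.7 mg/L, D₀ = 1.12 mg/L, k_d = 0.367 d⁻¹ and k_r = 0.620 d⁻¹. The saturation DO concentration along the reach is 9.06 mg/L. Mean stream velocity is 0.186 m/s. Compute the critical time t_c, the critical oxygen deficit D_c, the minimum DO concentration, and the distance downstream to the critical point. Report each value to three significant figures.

t_c ≈ 1.82 d; D_c ≈ 3.85 mg/L; min DO ≈ 5.21 mg/L; x_c ≈ 29.3 km

At the critical point dD/dt = 0, so k_d L₀ e^(−k_d t) = k_r D. Substituting D(t) from the Streeter–Phelps equation and solving for t gives
t_c = ln[(k_r/k_d)(1 − D₀(k_r−k_d)/(k_d L₀))] / (k_r−k_d).
Here k_r−k_d = 0.2530 d⁻¹ and 1 − D₀(k_r−k_d)/(k_d L₀) = 1 − 1.12×0.2530/(0.367×12.7) = 0.9392, so
t_c = ln(1.689 × 0.9392) / 0.2530 = 0.4616 / 0.2530 = 1.825 d.
L(t_c) = L₀ e^(−k_d t_c) = 12.7 × 0.5119 = 6.501 mg/L, and at the critical point k_r D_c = k_d L, so D_c = (0.367/0.620) × 6.501 = 3.848 mg/L.
Minimum DO = C_s − D_c = 9.06 − 3.848 = 5.212 mg/L.
x_c = v t_c = 0.186 m/s × 1.825 d × 86400 s/d = 29320 m ≈ 29.3 km.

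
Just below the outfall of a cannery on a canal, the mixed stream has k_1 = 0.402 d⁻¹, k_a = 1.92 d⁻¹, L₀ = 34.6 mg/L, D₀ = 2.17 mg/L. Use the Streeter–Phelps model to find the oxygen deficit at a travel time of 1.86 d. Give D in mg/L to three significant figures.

k_1 L₀/(k_a−k_1) = 0.402×34.6/(1.92−0.402) = 13.91/1.518 = 9.163 mg/L.
e^(−k_1 t) = e^(−0.402×1.860) = 0.4734; e^(−k_a t) = e^(−1.92×1.860) = 0.02812.
D = 9.163 × (0.4734 − 0.02812) + 2.17 × 0.02812 = 4.080 + 0.06102 = 4.141 mg/L.

D ≈ 4.14 mg/L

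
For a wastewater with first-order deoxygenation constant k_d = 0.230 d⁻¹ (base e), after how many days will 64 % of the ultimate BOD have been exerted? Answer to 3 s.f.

y/L₀ = 1 − e^(−k_d t) = 0.64 ⇒ e^(−k_d t) = 0.360
t = −ln(0.360) / 0.230 = 1.022 / 0.230 = 4.442 d.

t ≈ 4.44 d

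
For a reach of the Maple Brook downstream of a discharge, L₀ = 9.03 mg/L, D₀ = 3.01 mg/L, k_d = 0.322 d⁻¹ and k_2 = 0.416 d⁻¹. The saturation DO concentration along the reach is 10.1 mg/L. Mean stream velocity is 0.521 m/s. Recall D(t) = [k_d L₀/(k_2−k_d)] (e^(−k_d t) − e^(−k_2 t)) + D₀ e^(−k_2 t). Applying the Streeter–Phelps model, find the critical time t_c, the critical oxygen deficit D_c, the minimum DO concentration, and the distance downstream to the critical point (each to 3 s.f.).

t_c ≈ 1.64 d; D_c ≈ 4.13 mg/L; min DO ≈ 5.97 mg/L; x_c ≈ 73.6 km

With k_2/k_d = 1.292 and 1 − D₀(k_2−k_d)/(k_d L₀) = 0.9027,
t_c = ln(1.292 × 0.9027) / (0.416 − 0.322) = ln(1.166) / 0.09400 = 0.1538/0.09400 = 1.636 d.
L(t_c) = L₀ e^(−k_d t_c) = 9.03 × 0.5905 = 5.333 mg/L, and at the critical point k_2 D_c = k_d L, so D_c = (0.322/0.416) × 5.333 = 4.128 mg/L.
Minimum DO = C_s − D_c = 10.1 − 4.128 = 5.972 mg/L.
x_c = v t_c = 0.521 m/s × 1.636 d × 86400 s/d = 73630 m ≈ 73.6 km.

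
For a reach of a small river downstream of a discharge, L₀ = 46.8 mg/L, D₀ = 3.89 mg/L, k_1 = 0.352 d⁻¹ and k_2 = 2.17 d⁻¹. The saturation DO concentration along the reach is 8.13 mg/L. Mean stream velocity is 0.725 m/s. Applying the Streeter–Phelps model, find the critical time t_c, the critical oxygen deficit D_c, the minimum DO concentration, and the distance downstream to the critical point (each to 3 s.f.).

t_c = [1/(k_2−k_1)] ln[(k_2/k_1)(1 − D₀(k_2−k_1)/(k_1 L₀))]
= [1/(2.17−0.352)] ln[(2.17/0.352)(1 − 3.89×1.818/(0.352×46.8))]
= (1/1.818) ln[6.165 × 0.5707] = 0.5501 × ln(3.518) = 0.5501 × 1.258 = 0.6920 d.
D_c = (k_1/k_2) L₀ e^(−k_1 t_c) = (0.352/2.17) × 46.8 × e^(−0.352×0.6920) = 0.1622 × 46.8 × 0.7838 = 5.950 mg/L.
Minimum DO = C_s − D_c = 8.13 − 5.950 = 2.180 mg/L.
x_c = v t_c = 0.725 m/s × 0.6920 d × 86400 s/d = 43340 m ≈ 43.3 km.

t_c ≈ 0.692 d; D_c ≈ 5.95 mg/L; min DO ≈ 2.18 mg/L; x_c ≈ 43.3 km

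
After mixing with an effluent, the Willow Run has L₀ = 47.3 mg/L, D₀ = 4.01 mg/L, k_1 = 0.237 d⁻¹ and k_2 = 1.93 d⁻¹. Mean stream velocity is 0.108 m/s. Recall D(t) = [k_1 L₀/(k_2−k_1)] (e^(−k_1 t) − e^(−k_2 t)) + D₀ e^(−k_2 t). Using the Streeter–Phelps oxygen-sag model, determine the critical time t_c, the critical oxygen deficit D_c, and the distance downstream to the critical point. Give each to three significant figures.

At the critical point dD/dt = 0, so k_1 L₀ e^(−k_1 t) = k_2 D. Substituting D(t) from the Streeter–Phelps equation and solving for t gives
t_c = ln[(k_2/k_1)(1 − D₀(k_2−k_1)/(k_1 L₀))] / (k_2−k_1).
Here k_2−k_1 = 1.693 d⁻¹ and 1 − D₀(k_2−k_1)/(k_1 L₀) = 1 − 4.01×1.693/(0.237×47.3) = 0.3944, so
t_c = ln(8.143 × 0.3944) / 1.693 = 1.167 / 1.693 = 0.6892 d.
L(t_c) = L₀ e^(−k_1 t_c) = 47.3 × 0.8493 = 40.17 mg/L, and at the critical point k_2 D_c = k_1 L, so D_c = (0.237/1.93) × 40.17 = 4.933 mg/L.
x_c = v t_c = 0.108 m/s × 0.6892 d × 86400 s/d = 6431 m ≈ 6.43 km.

t_c ≈ 0.689 d; D_c ≈ 4.93 mg/L; x_c ≈ 6.43 km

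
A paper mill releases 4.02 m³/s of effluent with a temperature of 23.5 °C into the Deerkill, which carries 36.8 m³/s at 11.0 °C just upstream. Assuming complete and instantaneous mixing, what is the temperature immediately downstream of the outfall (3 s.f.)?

Flow-weighted mixing: C = (Q_r C_r + Q_w C_w)/(Q_r + Q_w)
= (36.8×11.0 + 4.02×23.5)/(36.8 + 4.02) = 499.3/40.82 = 12.23 °C.

12.2 °C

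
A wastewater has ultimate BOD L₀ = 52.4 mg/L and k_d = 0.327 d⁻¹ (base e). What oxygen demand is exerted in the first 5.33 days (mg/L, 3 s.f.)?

y_t = L₀(1 − e^(−k_d t)) = 52.4 × (1 − e^(−0.327×5.33))
= 52.4 × (1 − 0.1750) = 52.4 × 0.8250 = 43.23 mg/L.

y ≈ 43.2 mg/L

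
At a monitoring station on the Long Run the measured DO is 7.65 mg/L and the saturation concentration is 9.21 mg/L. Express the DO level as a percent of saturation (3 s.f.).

83.1 % saturation

% saturation = C/C_s × 100 = 7.65/9.21 × 100 = 83.1 %.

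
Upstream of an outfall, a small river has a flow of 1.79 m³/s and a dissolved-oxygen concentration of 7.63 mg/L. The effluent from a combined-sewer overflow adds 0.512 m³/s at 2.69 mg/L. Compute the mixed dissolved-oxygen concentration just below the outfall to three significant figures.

Flow-weighted mixing: C = (Q_r C_r + Q_w C_w)/(Q_r + Q_w)
= (1.79×7.63 + 0.512×2.69)/(1.79 + 0.512) = 15.03/2.302 = 6.531 mg/L.

6.53 mg/L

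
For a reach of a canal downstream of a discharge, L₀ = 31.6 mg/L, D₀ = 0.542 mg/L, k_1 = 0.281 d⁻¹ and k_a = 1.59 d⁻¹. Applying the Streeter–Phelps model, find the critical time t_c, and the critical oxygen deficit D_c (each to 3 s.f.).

At the critical point dD/dt = 0, so k_1 L₀ e^(−k_1 t) = k_a D. Substituting D(t) from the Streeter–Phelps equation and solving for t gives
t_c = ln[(k_a/k_1)(1 − D₀(k_a−k_1)/(k_1 L₀))] / (k_a−k_1).
Here k_a−k_1 = 1.309 d⁻¹ and 1 − D₀(k_a−k_1)/(k_1 L₀) = 1 − 0.542×1.309/(0.281×31.6) = 0.9201, so
t_c = ln(5.658 × 0.9201) / 1.309 = 1.650 / 1.309 = 1.260 d.
D_c = (k_1/k_a) L₀ e^(−k_1 t_c) = (0.281/1.59) × 31.6 × e^(−0.281×1.260) = 0.1767 × 31.6 × 0.7018 = 3.919 mg/L.

t_c ≈ 1.26 d; D_c ≈ 3.92 mg/L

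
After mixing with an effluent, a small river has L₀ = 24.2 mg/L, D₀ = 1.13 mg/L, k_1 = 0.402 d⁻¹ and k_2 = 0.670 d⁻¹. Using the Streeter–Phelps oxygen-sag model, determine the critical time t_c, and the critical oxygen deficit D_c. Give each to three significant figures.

t_c ≈ 1.79 d; D_c ≈ 7.08 mg/L

t_c = [1/(k_2−k_1)] ln[(k_2/k_1)(1 − D₀(k_2−k_1)/(k_1 L₀))]
= [1/(0.670−0.402)] ln[(0.670/0.402)(1 − 1.13×0.2680/(0.402×24.2))]
= (1/0.2680) ln[1.667 × 0.9689] = 3.731 × ln(1.615) = 3.731 × 0.4792 = 1.788 d.
L(t_c) = L₀ e^(−k_1 t_c) = 24.2 × 0.4873 = 11.79 mg/L, and at the critical point k_2 D_c = k_1 L, so D_c = (0.402/0.670) × 11.79 = 7.076 mg/L.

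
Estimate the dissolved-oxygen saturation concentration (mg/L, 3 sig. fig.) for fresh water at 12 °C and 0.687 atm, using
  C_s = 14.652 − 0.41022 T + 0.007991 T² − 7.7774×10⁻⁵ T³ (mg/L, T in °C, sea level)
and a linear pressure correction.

C_s ≈ 7.38 mg/L

At sea level: C_s = 14.652 − 0.41022×12 + 0.007991×12² − 7.7774×10⁻⁵×12³ = 10.75 mg/L.
Pressure correction: C_s' = 10.75 × 0.687 = 7.382 mg/L.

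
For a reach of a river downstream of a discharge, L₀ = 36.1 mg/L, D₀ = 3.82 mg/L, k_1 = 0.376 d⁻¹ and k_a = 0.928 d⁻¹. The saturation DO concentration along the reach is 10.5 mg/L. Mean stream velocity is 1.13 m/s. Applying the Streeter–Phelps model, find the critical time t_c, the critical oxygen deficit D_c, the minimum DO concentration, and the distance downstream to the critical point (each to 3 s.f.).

With k_a/k_1 = 2.468 and 1 − D₀(k_a−k_1)/(k_1 L₀) = 0.8447,
t_c = ln(2.468 × 0.8447) / (0.928 − 0.376) = ln(2.085) / 0.5520 = 0.7346/0.5520 = 1.331 d.
L(t_c) = L₀ e^(−k_1 t_c) = 36.1 × 0.6063 = 21.89 mg/L, and at the critical point k_a D_c = k_1 L, so D_c = (0.376/0.928) × 21.89 = 8.868 mg/L.
Minimum DO = C_s − D_c = 10.5 − 8.868 = 1.632 mg/L.
x_c = v t_c = 1.13 m/s × 1.331 d × 86400 s/d = 129900 m ≈ 130 km.

t_c ≈ 1.33 d; D_c ≈ 8.87 mg/L; min DO ≈ 1.63 mg/L; x_c ≈ 130 km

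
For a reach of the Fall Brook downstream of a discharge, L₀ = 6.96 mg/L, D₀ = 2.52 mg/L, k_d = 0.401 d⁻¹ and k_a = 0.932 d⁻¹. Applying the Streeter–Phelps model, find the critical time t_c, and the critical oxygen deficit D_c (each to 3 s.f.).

t_c ≈ 0.359 d; D_c ≈ 2.59 mg/L

t_c = [1/(k_a−k_d)] ln[(k_a/k_d)(1 − D₀(k_a−k_d)/(k_d L₀))]
= [1/(0.932−0.401)] ln[(0.932/0.401)(1 − 2.52×0.5310/(0.401×6.96))]
= (1/0.5310) ln[2.324 × 0.5206] = 1.883 × ln(1.210) = 1.883 × 0.1905 = 0.3588 d.
D_c = (k_d/k_a) L₀ e^(−k_d t_c) = (0.401/0.932) × 6.96 × e^(−0.401×0.3588) = 0.4303 × 6.96 × 0.8660 = 2.593 mg/L.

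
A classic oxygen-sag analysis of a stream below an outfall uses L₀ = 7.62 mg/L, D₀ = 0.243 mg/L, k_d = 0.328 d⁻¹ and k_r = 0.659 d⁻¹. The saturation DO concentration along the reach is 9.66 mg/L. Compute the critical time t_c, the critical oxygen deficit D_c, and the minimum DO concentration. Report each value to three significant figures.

t_c ≈ 2.01 d; D_c ≈ 1.96 mg/L; min DO ≈ 7.70 mg/L

At the critical point dD/dt = 0, so k_d L₀ e^(−k_d t) = k_r D. Substituting D(t) from the Streeter–Phelps equation and solving for t gives
t_c = ln[(k_r/k_d)(1 − D₀(k_r−k_d)/(k_d L₀))] / (k_r−k_d).
Here k_r−k_d = 0.3310 d⁻¹ and 1 − D₀(k_r−k_d)/(k_d L₀) = 1 − 0.243×0.3310/(0.328×7.62) = 0.9678, so
t_c = ln(2.009 × 0.9678) / 0.3310 = 0.6650 / 0.3310 = 2.009 d.
L(t_c) = L₀ e^(−k_d t_c) = 7.62 × 0.5174 = 3.942 mg/L, and at the critical point k_r D_c = k_d L, so D_c = (0.328/0.659) × 3.942 = 1.962 mg/L.
Minimum DO = C_s − D_c = 9.66 − 1.962 = 7.698 mg/L.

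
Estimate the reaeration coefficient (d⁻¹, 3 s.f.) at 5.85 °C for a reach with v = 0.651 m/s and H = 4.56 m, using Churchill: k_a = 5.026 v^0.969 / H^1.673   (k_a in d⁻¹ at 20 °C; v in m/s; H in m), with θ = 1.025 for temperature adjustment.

k_a(20) = 5.026 × 0.651^0.969 / 4.56^1.673 = 5.026 × 0.6597 / 12.66 = 0.2619 d⁻¹.
k_a(5.85) = 0.2619 × 1.025^(5.85−20) = 0.2619 × 0.7051 = 0.1847 d⁻¹.

k_a ≈ 0.185 d⁻¹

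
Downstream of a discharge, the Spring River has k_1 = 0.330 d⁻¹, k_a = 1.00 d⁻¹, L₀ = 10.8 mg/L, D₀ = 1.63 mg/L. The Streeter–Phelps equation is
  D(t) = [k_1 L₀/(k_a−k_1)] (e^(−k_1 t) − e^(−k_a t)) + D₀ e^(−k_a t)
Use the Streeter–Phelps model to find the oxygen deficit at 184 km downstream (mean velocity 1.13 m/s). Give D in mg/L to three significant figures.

Travel time t = x/v = 184 km / (1.13 m/s) = 184000 m / 1.13 m/s = 162800 s = 1.885 d.
k_1 L₀/(k_a−k_1) = 0.330×10.8/(1.00−0.330) = 3.564/0.6700 = 5.319 mg/L.
e^(−k_1 t) = e^(−0.330×1.885) = 0.5369; e^(−k_a t) = e^(−1.00×1.885) = 0.1519.
D = 5.319 × (0.5369 − 0.1519) + 1.63 × 0.1519 = 2.048 + 0.2476 = 2.296 mg/L.

D ≈ 2.30 mg/L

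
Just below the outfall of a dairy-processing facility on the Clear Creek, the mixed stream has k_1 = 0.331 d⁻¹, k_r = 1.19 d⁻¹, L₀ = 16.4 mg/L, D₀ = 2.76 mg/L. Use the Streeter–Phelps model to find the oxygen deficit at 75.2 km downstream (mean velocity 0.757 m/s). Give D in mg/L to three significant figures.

Travel time t = x/v = 75.2 km / (0.757 m/s) = 75200 m / 0.757 m/s = 99340 s = 1.150 d.
k_1 L₀/(k_r−k_1) = 0.331×16.4/(1.19−0.331) = 5.428/0.8590 = 6.319 mg/L.
e^(−k_1 t) = e^(−0.331×1.150) = 0.6835; e^(−k_r t) = e^(−1.19×1.150) = 0.2546.
D = 6.319 × (0.6835 − 0.2546) + 2.76 × 0.2546 = 2.710 + 0.7026 = 3.413 mg/L.

D ≈ 3.41 mg/L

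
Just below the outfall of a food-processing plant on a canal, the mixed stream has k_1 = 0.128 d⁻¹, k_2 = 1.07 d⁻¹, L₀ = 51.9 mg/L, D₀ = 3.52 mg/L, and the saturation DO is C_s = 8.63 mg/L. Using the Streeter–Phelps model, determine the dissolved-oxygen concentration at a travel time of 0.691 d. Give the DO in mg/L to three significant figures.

k_1 L₀/(k_2−k_1) = 0.128×51.9/(1.07−0.128) = 6.643/0.9420 = 7.052 mg/L.
e^(−k_1 t) = e^(−0.128×0.6910) = 0.9154; e^(−k_2 t) = e^(−1.07×0.6910) = 0.4774.
D = 7.052 × (0.9154 − 0.4774) + 3.52 × 0.4774 = 3.088 + 1.680 = 4.769 mg/L.
DO = C_s − D = 8.63 − 4.769 = 3.861 mg/L.

DO ≈ 3.86 mg/L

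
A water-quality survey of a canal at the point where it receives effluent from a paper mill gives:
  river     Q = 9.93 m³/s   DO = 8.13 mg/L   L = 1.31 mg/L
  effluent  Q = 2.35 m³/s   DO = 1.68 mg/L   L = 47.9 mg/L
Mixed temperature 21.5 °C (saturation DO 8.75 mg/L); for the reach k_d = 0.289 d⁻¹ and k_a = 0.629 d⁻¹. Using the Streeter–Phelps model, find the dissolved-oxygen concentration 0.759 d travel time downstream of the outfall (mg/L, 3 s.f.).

DO ≈ 6.01 mg/L

Mixed DO = (9.93×8.13 + 2.35×1.68)/(9.93+2.35) = 84.68/12.28 = 6.896 mg/L.
Mixed L₀ = (9.93×1.31 + 2.35×47.9)/(12.28) = 125.6/12.28 = 10.23 mg/L.
Initial deficit D₀ = C_s − DO₀ = 8.75 − 6.896 = 1.854 mg/L.
D(0.759) = [0.289×10.23/(0.629−0.289)](e^(−0.289×0.759) − e^(−0.629×0.759)) + 1.854 e^(−0.629×0.759)
= 8.692 × (0.8030 − 0.6204) + 1.854 × 0.6204 = 2.738 mg/L.
DO = 8.75 − 2.738 = 6.012 mg/L.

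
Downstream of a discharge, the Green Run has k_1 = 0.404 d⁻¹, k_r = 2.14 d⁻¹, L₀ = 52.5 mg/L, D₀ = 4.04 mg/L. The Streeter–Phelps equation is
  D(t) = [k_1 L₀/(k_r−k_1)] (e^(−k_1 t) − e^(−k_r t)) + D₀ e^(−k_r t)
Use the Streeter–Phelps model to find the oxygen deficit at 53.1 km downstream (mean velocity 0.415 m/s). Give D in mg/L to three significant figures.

Travel time t = x/v = 53.1 km / (0.415 m/s) = 53100 m / 0.415 m/s = 128000 s = 1.481 d.
k_1 L₀/(k_r−k_1) = 0.404×52.5/(2.14−0.404) = 21.21/1.736 = 12.22 mg/L.
e^(−k_1 t) = e^(−0.404×1.481) = 0.5497; e^(−k_r t) = e^(−2.14×1.481) = 0.04204.
D = 12.22 × (0.5497 − 0.04204) + 4.04 × 0.04204 = 6.203 + 0.1698 = 6.373 mg/L.

D ≈ 6.37 mg/L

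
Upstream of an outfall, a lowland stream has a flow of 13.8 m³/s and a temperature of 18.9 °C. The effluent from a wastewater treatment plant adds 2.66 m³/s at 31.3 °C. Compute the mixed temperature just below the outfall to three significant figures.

Flow-weighted mixing: C = (Q_r C_r + Q_w C_w)/(Q_r + Q_w)
= (13.8×18.9 + 2.66×31.3)/(13.8 + 2.66) = 344.1/16.46 = 20.90 °C.

20.9 °C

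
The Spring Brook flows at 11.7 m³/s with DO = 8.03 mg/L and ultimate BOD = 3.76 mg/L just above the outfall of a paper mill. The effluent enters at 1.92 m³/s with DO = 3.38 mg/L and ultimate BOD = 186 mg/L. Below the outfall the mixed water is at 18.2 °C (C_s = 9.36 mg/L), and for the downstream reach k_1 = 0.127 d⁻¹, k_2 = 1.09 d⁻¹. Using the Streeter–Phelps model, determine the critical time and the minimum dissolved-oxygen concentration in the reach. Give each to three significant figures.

t_c ≈ 1.49 d; minimum DO ≈ 6.52 mg/L

Mixed DO = (11.7×8.03 + 1.92×3.38)/(11.7+1.92) = 100.4/13.62 = 7.374 mg/L.
Mixed L₀ = (11.7×3.76 + 1.92×186)/(13.62) = 401.1/13.62 = 29.45 mg/L.
Initial deficit D₀ = C_s − DO₀ = 9.36 − 7.374 = 1.986 mg/L.
t_c = (1/0.9630) ln[(1.09/0.127)(1 − 1.986×0.9630/(0.127×29.45))] = 1.038 × ln(4.195) = 1.489 d.
D_c = (0.127/1.09) × 29.45 × e^(−0.127×1.489) = 0.1165 × 29.45 × 0.8277 = 2.840 mg/L.
Minimum DO = 9.36 − 2.840 = 6.520 mg/L.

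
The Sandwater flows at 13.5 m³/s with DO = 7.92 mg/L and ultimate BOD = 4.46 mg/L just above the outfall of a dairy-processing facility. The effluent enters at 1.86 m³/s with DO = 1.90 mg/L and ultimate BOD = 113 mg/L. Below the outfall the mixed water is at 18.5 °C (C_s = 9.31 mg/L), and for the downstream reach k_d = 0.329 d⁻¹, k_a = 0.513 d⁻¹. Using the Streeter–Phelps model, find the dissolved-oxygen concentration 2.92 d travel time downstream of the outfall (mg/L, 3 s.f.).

Mixed DO = (13.5×7.92 + 1.86×1.90)/(13.5+1.86) = 110.5/15.36 = 7.191 mg/L.
Mixed L₀ = (13.5×4.46 + 1.86×113)/(15.36) = 270.4/15.36 = 17.60 mg/L.
Initial deficit D₀ = C_s − DO₀ = 9.31 − 7.191 = 2.119 mg/L.
D(2.92) = [0.329×17.60/(0.513−0.329)](e^(−0.329×2.92) − e^(−0.513×2.92)) + 2.119 e^(−0.513×2.92)
= 31.48 × (0.3826 − 0.2236) + 2.119 × 0.2236 = 5.480 mg/L.
DO = 9.31 − 5.480 = 3.830 mg/L.

DO ≈ 3.83 mg/L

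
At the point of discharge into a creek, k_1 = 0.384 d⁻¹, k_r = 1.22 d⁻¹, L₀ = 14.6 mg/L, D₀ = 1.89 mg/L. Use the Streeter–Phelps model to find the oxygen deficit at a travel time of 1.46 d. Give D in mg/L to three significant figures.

k_1 L₀/(k_r−k_1) = 0.384×14.6/(1.22−0.384) = 5.606/0.8360 = 6.706 mg/L.
e^(−k_1 t) = e^(−0.384×1.460) = 0.5708; e^(−k_r t) = e^(−1.22×1.460) = 0.1684.
D = 6.706 × (0.5708 − 0.1684) + 1.89 × 0.1684 = 2.699 + 0.3183 = 3.017 mg/L.

D ≈ 3.02 mg/L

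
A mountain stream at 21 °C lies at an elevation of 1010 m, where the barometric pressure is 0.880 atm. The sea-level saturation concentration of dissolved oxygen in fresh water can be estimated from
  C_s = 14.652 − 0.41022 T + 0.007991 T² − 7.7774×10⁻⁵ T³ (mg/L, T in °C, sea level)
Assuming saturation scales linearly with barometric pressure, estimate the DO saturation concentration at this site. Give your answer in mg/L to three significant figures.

C_s ≈ 7.78 mg/L

At sea level: C_s = 14.652 − 0.41022×21 + 0.007991×21² − 7.7774×10⁻⁵×21³ = 8.841 mg/L.
Pressure correction: C_s' = 8.841 × 0.880 = 7.780 mg/L.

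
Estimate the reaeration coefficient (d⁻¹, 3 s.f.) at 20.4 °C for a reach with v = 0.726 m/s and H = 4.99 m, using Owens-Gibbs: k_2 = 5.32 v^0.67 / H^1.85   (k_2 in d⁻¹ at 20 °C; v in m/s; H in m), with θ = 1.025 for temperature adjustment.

k_2 ≈ 0.222 d⁻¹

k_2(20) = 5.32 × 0.726^0.67 / 4.99^1.85 = 5.32 × 0.8069 / 19.57 = 0.2194 d⁻¹.
k_2(20.4) = 0.2194 × 1.025^(20.4−20) = 0.2194 × 1.010 = 0.2216 d⁻¹.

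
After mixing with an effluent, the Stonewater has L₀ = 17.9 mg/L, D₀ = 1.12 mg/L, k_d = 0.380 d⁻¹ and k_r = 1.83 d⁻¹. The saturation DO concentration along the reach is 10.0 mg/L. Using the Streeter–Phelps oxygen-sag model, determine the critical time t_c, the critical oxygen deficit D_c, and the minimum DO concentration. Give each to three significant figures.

t_c ≈ 0.896 d; D_c ≈ 2.64 mg/L; min DO ≈ 7.36 mg/L

With k_r/k_d = 4.816 and 1 − D₀(k_r−k_d)/(k_d L₀) = 0.7612,
t_c = ln(4.816 × 0.7612) / (1.83 − 0.380) = ln(3.666) / 1.450 = 1.299/1.450 = 0.8959 d.
D_c = (k_d/k_r) L₀ e^(−k_d t_c) = (0.380/1.83) × 17.9 × e^(−0.380×0.8959) = 0.2077 × 17.9 × 0.7114 = 2.644 mg/L.
Minimum DO = C_s − D_c = 10.0 − 2.644 = 7.356 mg/L.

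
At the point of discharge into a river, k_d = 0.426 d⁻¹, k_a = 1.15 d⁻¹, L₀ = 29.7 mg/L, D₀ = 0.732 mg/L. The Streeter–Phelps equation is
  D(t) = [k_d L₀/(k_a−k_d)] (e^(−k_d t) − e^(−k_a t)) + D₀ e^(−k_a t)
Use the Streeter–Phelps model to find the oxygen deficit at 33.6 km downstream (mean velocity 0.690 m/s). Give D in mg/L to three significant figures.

Travel time t = x/v = 33.6 km / (0.690 m/s) = 33600 m / 0.690 m/s = 48700 s = 0.5636 d.
k_d L₀/(k_a−k_d) = 0.426×29.7/(1.15−0.426) = 12.65/0.7240 = 17.48 mg/L.
e^(−k_d t) = e^(−0.426×0.5636) = 0.7866; e^(−k_a t) = e^(−1.15×0.5636) = 0.5230.
D = 17.48 × (0.7866 − 0.5230) + 0.732 × 0.5230 = 4.605 + 0.3828 = 4.988 mg/L.

D ≈ 4.99 mg/L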